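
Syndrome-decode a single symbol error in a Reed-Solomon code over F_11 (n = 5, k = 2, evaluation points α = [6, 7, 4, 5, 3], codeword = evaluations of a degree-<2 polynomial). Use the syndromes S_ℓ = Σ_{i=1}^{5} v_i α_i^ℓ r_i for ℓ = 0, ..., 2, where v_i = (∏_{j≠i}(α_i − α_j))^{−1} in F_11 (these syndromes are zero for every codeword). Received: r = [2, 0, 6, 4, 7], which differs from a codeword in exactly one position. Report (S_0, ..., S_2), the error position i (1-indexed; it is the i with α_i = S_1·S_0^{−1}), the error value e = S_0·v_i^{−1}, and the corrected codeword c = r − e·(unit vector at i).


S = (5, 4, 1), error at position 5, error magnitude e = 10, c = [2, 0, 6, 4, 8].

Step 1: column multipliers v_i = (∏_{j≠i}(α_i − α_j))^{−1} mod 11.
  i = 1 (α = 6): (6−7)(6−4)(6−5)(6−3) = (−1)·2·1·3 = −6 ≡ 5, so v_1 = 5^{−1} = 9 (mod 11).
  i = 2 (α = 7): (7−6)(7−4)(7−5)(7−3) = 1·3·2·4 = 24 ≡ 2, so v_2 = 2^{−1} = 6 (mod 11).
  i = 3 (α = 4): (4−6)(4−7)(4−5)(4−3) = (−2)·(−3)·(−1)·1 = −6 ≡ 5, so v_3 = 5^{−1} = 9 (mod 11).
  i = 4 (α = 5): (5−6)(5−7)(5−4)(5−3) = (−1)·(−2)·1·2 = 4 ≡ 4, so v_4 = 4^{−1} = 3 (mod 11).
  i = 5 (α = 3): (3−6)(3−7)(3−4)(3−5) = (−3)·(−4)·(−1)·(−2) = 24 ≡ 2, so v_5 = 2^{−1} = 6 (mod 11).
  v = [9, 6, 9, 3, 6].
Step 2: syndromes of r = [2, 0, 6, 4, 7] (all sums mod 11).
  S_0 = Σ v_i r_i = 9·2 + 6·0 + 9·6 + 3·4 + 6·7 = 126 ≡ 5.
  S_1 = Σ v_i α_i r_i = 9·6·2 + 6·7·0 + 9·4·6 + 3·5·4 + 6·3·7 = 510 ≡ 4.
  α_i^2 mod 11 = [3, 5, 5, 3, 9].
  S_2 = Σ v_i α_i^2 r_i = 9·3·2 + 6·5·0 + 9·5·6 + 3·3·4 + 6·9·7 = 738 ≡ 1.
  S = (5, 4, 1) ≠ 0, so r is not a codeword (an error is present).
Step 3: locate the error. For a single error e at position i, S_ℓ = v_i·e·α_i^ℓ, so α_err = S_1/S_0.
  S_0^{−1} = 5^{−1} = 9 (mod 11), so α_err = 4·9 = 36 ≡ 3 = α_5. Error position i = 5.
  Consistency check: S_2/S_1 = 1·3 = 3 ≡ 3 = α_err ✓ (single-error assumption holds).
Step 4: error magnitude e = S_0/v_5 = S_0·∏_{j≠5}(α_5 − α_j) = 5·2 = 10 ≡ 10 (mod 11).
Step 5: correct position 5: c_5 = r_5 − e = 7 − 10 ≡ 8 (mod 11). Hence c = [2, 0, 6, 4, 8].
  Check: interpolating c through the α_i gives m(x) = 3 + 9·x (degree < 2) with m(α_i) = c_i for every i, so c is indeed a codeword.


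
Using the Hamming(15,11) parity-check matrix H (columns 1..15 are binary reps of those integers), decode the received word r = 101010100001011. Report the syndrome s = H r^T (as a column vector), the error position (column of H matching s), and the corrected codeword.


s = (1, 1, 0, 1)^T, error position = 13, corrected codeword c = 101010100001111

Compute s = H r^T mod 2 one row at a time:
  s_1 = 0 + 0 + 0 + 0 + 1 + 0 + 1 + 1 = 3 ≡ 1 (mod 2).
  s_2 = 0 + 1 + 0 + 1 + 1 + 0 + 1 + 1 = 5 ≡ 1 (mod 2).
  s_3 = 0 + 1 + 0 + 1 + 0 + 0 + 1 + 1 = 4 ≡ 0 (mod 2).
  s_4 = 1 + 1 + 1 + 1 + 0 + 0 + 0 + 1 = 5 ≡ 1 (mod 2).
s = (1, 1, 0, 1)^T — this equals column 13 of H (binary 1101), so error is at position 13.
Correct: flip bit 13 of r = 101010100001011 to get c = 101010100001111.


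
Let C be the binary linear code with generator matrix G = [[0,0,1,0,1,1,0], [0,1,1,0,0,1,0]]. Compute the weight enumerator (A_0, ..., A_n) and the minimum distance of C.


Weight distribution: A_0 = 1, A_2 = 1, A_3 = 2. Minimum distance d = 2.

Enumerate all 2^2 = 4 messages m ∈ F_2^2.
For each, compute codeword c = mG in F_2^7, then tally its weight.
  m = 00 → c = 0000000, weight = 0.
  m = 10 → c = 0010110, weight = 3.
  m = 01 → c = 0110010, weight = 3.
  m = 11 → c = 0100100, weight = 2.
Tally weights:
  weight 0: 1 codewords.
  weight 2: 1 codewords.
  weight 3: 2 codewords.
Minimum distance d = smallest w > 0 with A_w > 0 = 2.
Sanity: Σ A_w = 4 = 2^2 = 4 ✓.


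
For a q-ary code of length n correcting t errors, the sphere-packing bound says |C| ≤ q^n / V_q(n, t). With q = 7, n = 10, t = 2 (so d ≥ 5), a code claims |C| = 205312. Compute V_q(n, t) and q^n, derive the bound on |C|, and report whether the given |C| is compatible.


V_q(n, t) = 1681, q^n = 282475249, Hamming bound = 168040, |C| = 205312 > bound (violated).

Step 1: Compute V_q(n, t) = Σ_{j=0}^2 C(n, j) (q−1)^j.
  j = 0: C(10,0)·(6)^0 = 1·1 = 1.
  j = 1: C(10,1)·(6)^1 = 10·6 = 60.
  j = 2: C(10,2)·(6)^2 = 45·36 = 1620.
  V_q(n, t) = 1 + 60 + 1620 = 1681.
Step 2: q^n = 7^10 = 282475249.
Step 3: Hamming bound ⌊q^n / V_q(n,t)⌋ = ⌊282475249/1681⌋ = 168040.
Step 4: Compare |C| = 205312 to 168040: violated.
The claimed |C| lies above the Hamming bound, so no 7-ary code of length 10 with d ≥ 5 can have 205312 codewords.


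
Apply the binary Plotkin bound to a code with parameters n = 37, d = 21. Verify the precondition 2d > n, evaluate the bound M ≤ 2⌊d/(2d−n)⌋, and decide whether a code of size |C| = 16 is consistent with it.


Plotkin bound M ≤ 8; given |C| = 16 > bound (violated).

Check applicability: 2d = 42, n = 37.
2d − n = 5 > 0, so Plotkin applies.
Compute d/(2d−n) = 21/5 ≈ 4.2000.
⌊d/(2d−n)⌋ = 4.
Plotkin bound: M ≤ 2·4 = 8.
Given |C| = 16, check: VIOLATED.
This |C| is above the Plotkin bound, so no binary code with n = 37, d = 21 and 16 codewords exists.


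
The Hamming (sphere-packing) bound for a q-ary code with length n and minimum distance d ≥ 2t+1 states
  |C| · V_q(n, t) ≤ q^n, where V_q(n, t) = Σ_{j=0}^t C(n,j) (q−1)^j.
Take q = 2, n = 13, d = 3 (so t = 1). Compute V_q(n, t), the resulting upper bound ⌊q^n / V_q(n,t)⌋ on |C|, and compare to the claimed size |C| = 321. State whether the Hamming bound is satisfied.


V_q(n, t) = 14, q^n = 8192, Hamming bound = 585, |C| = 321 ≤ bound (satisfied).

Step 1: Compute V_q(n, t) = Σ_{j=0}^1 C(n, j) (q−1)^j.
  j = 0: C(13,0)·(1)^0 = 1·1 = 1.
  j = 1: C(13,1)·(1)^1 = 13·1 = 13.
  V_q(n, t) = 1 + 13 = 14.
Step 2: q^n = 2^13 = 8192.
Step 3: Hamming bound ⌊q^n / V_q(n,t)⌋ = ⌊8192/14⌋ = 585.
Step 4: Compare |C| = 321 to 585: satisfied.
The claimed |C| lies below the Hamming bound.


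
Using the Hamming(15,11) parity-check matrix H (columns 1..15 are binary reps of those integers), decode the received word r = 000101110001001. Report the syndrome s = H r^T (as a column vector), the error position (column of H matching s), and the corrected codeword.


s = (1, 1, 1, 0)^T, error position = 14, corrected codeword c = 000101110001011

Compute s = H r^T mod 2 one row at a time:
  s_1 = 1 + 0 + 0 + 0 + 1 + 0 + 0 + 1 = 3 ≡ 1 (mod 2).
  s_2 = 1 + 0 + 1 + 1 + 1 + 0 + 0 + 1 = 5 ≡ 1 (mod 2).
  s_3 = 0 + 0 + 1 + 1 + 0 + 0 + 0 + 1 = 3 ≡ 1 (mod 2).
  s_4 = 0 + 0 + 0 + 1 + 0 + 0 + 0 + 1 = 2 ≡ 0 (mod 2).
s = (1, 1, 1, 0)^T — this equals column 14 of H (binary 1110), so error is at position 14.
Correct: flip bit 14 of r = 000101110001001 to get c = 000101110001011.


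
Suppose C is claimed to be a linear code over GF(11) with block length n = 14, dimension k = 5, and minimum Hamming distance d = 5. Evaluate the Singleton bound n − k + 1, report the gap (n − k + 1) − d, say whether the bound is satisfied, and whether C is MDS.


Singleton RHS = n − k + 1 = 10, slack = 5, bound satisfied, not MDS.

Singleton bound: d ≤ n − k + 1.
Here n = 14, k = 5, so n − k + 1 = 10.
Given d = 5, check d ≤ 10: YES.
Slack = (n − k + 1) − d = 5.
The code is NOT MDS (slack = 5 > 0).
Description: the claimed parameters are [14, 5, 5]_11; such a code would be non-MDS.


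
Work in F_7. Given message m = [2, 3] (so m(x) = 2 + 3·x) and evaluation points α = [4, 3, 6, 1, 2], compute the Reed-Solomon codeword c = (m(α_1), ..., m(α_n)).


c = [0, 4, 6, 5, 1]

Message polynomial: m(x) = 2 + 3·x (mod 7).
For each evaluation point α_i, compute m(α_i) mod 7:
  α_1 = 4: Horner steps 3 → 0, so m(4) = 0.
  α_2 = 3: Horner steps 3 → 4, so m(3) = 4.
  α_3 = 6: Horner steps 3 → 6, so m(6) = 6.
  α_4 = 1: Horner steps 3 → 5, so m(1) = 5.
  α_5 = 2: Horner steps 3 → 1, so m(2) = 1.
Codeword c = [0, 4, 6, 5, 1] ∈ F_7^5.


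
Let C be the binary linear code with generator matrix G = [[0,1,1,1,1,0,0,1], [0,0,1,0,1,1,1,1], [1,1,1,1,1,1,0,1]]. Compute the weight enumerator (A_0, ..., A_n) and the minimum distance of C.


Weight distribution: A_0 = 1, A_2 = 1, A_4 = 2, A_5 = 3, A_7 = 1. Minimum distance d = 2.

Enumerate all 2^3 = 8 messages m ∈ F_2^3.
For each, compute codeword c = mG in F_2^8, then tally its weight.
  m = 000 → c = 00000000, weight = 0.
  m = 100 → c = 01111001, weight = 5.
  m = 010 → c = 00101111, weight = 5.
  m = 110 → c = 01010110, weight = 4.
  m = 001 → c = 11111101, weight = 7.
  m = 101 → c = 10000100, weight = 2.
  m = 011 → c = 11010010, weight = 4.
  m = 111 → c = 10101011, weight = 5.
Tally weights:
  weight 0: 1 codewords.
  weight 2: 1 codewords.
  weight 4: 2 codewords.
  weight 5: 3 codewords.
  weight 7: 1 codewords.
Minimum distance d = smallest w > 0 with A_w > 0 = 2.
Sanity: Σ A_w = 8 = 2^3 = 8 ✓.


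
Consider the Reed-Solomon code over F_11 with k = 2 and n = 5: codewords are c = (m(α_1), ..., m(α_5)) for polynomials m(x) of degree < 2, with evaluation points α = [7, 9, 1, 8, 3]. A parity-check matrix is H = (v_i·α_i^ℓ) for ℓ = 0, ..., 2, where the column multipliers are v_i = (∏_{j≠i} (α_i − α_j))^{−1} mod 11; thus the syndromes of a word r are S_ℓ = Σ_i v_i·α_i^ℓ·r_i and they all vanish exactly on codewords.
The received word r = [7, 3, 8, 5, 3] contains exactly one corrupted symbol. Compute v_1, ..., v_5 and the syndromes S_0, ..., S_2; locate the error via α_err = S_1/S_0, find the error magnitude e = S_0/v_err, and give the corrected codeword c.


S = (5, 4, 1), error at position 5, error magnitude e = 10, c = [7, 3, 8, 5, 4].

Step 1: column multipliers v_i = (∏_{j≠i}(α_i − α_j))^{−1} mod 11.
  i = 1 (α = 7): (7−9)(7−1)(7−8)(7−3) = (−2)·6·(−1)·4 = 48 ≡ 4, so v_1 = 4^{−1} = 3 (mod 11).
  i = 2 (α = 9): (9−7)(9−1)(9−8)(9−3) = 2·8·1·6 = 96 ≡ 8, so v_2 = 8^{−1} = 7 (mod 11).
  i = 3 (α = 1): (1−7)(1−9)(1−8)(1−3) = (−6)·(−8)·(−7)·(−2) = 672 ≡ 1, so v_3 = 1^{−1} = 1 (mod 11).
  i = 4 (α = 8): (8−7)(8−9)(8−1)(8−3) = 1·(−1)·7·5 = −35 ≡ 9, so v_4 = 9^{−1} = 5 (mod 11).
  i = 5 (α = 3): (3−7)(3−9)(3−1)(3−8) = (−4)·(−6)·2·(−5) = −240 ≡ 2, so v_5 = 2^{−1} = 6 (mod 11).
  v = [3, 7, 1, 5, 6].
Step 2: syndromes of r = [7, 3, 8, 5, 3] (all sums mod 11).
  S_0 = Σ v_i r_i = 3·7 + 7·3 + 1·8 + 5·5 + 6·3 = 93 ≡ 5.
  S_1 = Σ v_i α_i r_i = 3·7·7 + 7·9·3 + 1·1·8 + 5·8·5 + 6·3·3 = 598 ≡ 4.
  α_i^2 mod 11 = [5, 4, 1, 9, 9].
  S_2 = Σ v_i α_i^2 r_i = 3·5·7 + 7·4·3 + 1·1·8 + 5·9·5 + 6·9·3 = 584 ≡ 1.
  S = (5, 4, 1) ≠ 0, so r is not a codeword (an error is present).
Step 3: locate the error. For a single error e at position i, S_ℓ = v_i·e·α_i^ℓ, so α_err = S_1/S_0.
  S_0^{−1} = 5^{−1} = 9 (mod 11), so α_err = 4·9 = 36 ≡ 3 = α_5. Error position i = 5.
  Consistency check: S_2/S_1 = 1·3 = 3 ≡ 3 = α_err ✓ (single-error assumption holds).
Step 4: error magnitude e = S_0/v_5 = S_0·∏_{j≠5}(α_5 − α_j) = 5·2 = 10 ≡ 10 (mod 11).
Step 5: correct position 5: c_5 = r_5 − e = 3 − 10 ≡ 4 (mod 11). Hence c = [7, 3, 8, 5, 4].
  Check: interpolating c through the α_i gives m(x) = 10 + 9·x (degree < 2) with m(α_i) = c_i for every i, so c is indeed a codeword.


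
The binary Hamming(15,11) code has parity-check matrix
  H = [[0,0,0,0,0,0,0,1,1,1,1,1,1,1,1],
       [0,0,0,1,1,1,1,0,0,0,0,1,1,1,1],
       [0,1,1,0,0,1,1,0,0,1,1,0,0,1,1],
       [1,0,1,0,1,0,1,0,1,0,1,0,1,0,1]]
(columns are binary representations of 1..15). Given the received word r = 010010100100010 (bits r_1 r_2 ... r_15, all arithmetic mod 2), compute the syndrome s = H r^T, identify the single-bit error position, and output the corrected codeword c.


s = (0, 1, 0, 0)^T, error position = 4, corrected codeword c = 010110100100010

Compute s = H r^T mod 2 one row at a time:
  s_1 = 0 + 0 + 1 + 0 + 0 + 0 + 1 + 0 = 2 ≡ 0 (mod 2).
  s_2 = 0 + 1 + 0 + 1 + 0 + 0 + 1 + 0 = 3 ≡ 1 (mod 2).
  s_3 = 1 + 0 + 0 + 1 + 1 + 0 + 1 + 0 = 4 ≡ 0 (mod 2).
  s_4 = 0 + 0 + 1 + 1 + 0 + 0 + 0 + 0 = 2 ≡ 0 (mod 2).
s = (0, 1, 0, 0)^T — this equals column 4 of H (binary 0100), so error is at position 4.
Correct: flip bit 4 of r = 010010100100010 to get c = 010110100100010.


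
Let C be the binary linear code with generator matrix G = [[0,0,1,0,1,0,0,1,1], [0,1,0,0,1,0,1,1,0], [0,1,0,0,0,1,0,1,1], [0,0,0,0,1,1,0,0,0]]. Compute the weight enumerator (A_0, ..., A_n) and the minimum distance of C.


Weight distribution: A_0 = 1, A_2 = 3, A_4 = 11, A_6 = 1. Minimum distance d = 2.

Enumerate all 2^4 = 16 messages m ∈ F_2^4.
For each, compute codeword c = mG in F_2^9, then tally its weight.
  m = 0000 → c = 000000000, weight = 0.
  m = 1000 → c = 001010011, weight = 4.
  m = 0100 → c = 010010110, weight = 4.
  m = 1100 → c = 011000101, weight = 4.
  m = 0010 → c = 010001011, weight = 4.
  m = 1010 → c = 011011000, weight = 4.
  m = 0110 → c = 000011101, weight = 4.
  m = 1110 → c = 001001110, weight = 4.
  m = 0001 → c = 000011000, weight = 2.
  m = 1001 → c = 001001011, weight = 4.
  m = 0101 → c = 010001110, weight = 4.
  m = 1101 → c = 011011101, weight = 6.
  m = 0011 → c = 010010011, weight = 4.
  m = 1011 → c = 011000000, weight = 2.
  m = 0111 → c = 000000101, weight = 2.
  m = 1111 → c = 001010110, weight = 4.
Tally weights:
  weight 0: 1 codewords.
  weight 2: 3 codewords.
  weight 4: 11 codewords.
  weight 6: 1 codewords.
Minimum distance d = smallest w > 0 with A_w > 0 = 2.
Sanity: Σ A_w = 16 = 2^4 = 16 ✓.


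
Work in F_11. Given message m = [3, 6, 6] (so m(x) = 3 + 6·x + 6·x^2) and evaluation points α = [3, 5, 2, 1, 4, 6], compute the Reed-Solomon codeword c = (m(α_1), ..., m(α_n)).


c = [9, 7, 6, 4, 2, 2]

Message polynomial: m(x) = 3 + 6·x + 6·x^2 (mod 11).
For each evaluation point α_i, compute m(α_i) mod 11:
  α_1 = 3: Horner steps 6 → 2 → 9, so m(3) = 9.
  α_2 = 5: Horner steps 6 → 3 → 7, so m(5) = 7.
  α_3 = 2: Horner steps 6 → 7 → 6, so m(2) = 6.
  α_4 = 1: Horner steps 6 → 1 → 4, so m(1) = 4.
  α_5 = 4: Horner steps 6 → 8 → 2, so m(4) = 2.
  α_6 = 6: Horner steps 6 → 9 → 2, so m(6) = 2.
Codeword c = [9, 7, 6, 4, 2, 2] ∈ F_11^6.


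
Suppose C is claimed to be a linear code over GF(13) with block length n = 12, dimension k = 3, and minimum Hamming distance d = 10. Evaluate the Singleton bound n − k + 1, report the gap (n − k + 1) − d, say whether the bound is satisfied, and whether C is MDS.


Singleton RHS = n − k + 1 = 10, slack = 0, bound satisfied, MDS.

Singleton bound: d ≤ n − k + 1.
Here n = 12, k = 3, so n − k + 1 = 10.
Given d = 10, check d ≤ 10: YES.
Slack = (n − k + 1) − d = 0.
The code is MDS (slack = 0).
Description: the claimed parameters are [12, 3, 10]_13; such a code would be MDS (meets Singleton bound).


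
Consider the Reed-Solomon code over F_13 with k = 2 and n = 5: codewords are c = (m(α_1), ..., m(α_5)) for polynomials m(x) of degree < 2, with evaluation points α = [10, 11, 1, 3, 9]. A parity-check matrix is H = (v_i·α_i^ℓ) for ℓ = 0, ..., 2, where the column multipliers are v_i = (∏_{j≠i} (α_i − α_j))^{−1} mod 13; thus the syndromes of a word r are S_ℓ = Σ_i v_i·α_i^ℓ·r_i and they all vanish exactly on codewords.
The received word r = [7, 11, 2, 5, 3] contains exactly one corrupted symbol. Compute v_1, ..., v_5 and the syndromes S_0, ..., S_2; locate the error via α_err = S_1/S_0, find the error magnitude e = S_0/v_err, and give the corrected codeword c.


S = (7, 7, 7), error at position 3, error magnitude e = 5, c = [7, 11, 10, 5, 3].

Step 1: column multipliers v_i = (∏_{j≠i}(α_i − α_j))^{−1} mod 13.
  i = 1 (α = 10): (10−11)(10−1)(10−3)(10−9) = (−1)·9·7·1 = −63 ≡ 2, so v_1 = 2^{−1} = 7 (mod 13).
  i = 2 (α = 11): (11−10)(11−1)(11−3)(11−9) = 1·10·8·2 = 160 ≡ 4, so v_2 = 4^{−1} = 10 (mod 13).
  i = 3 (α = 1): (1−10)(1−11)(1−3)(1−9) = (−9)·(−10)·(−2)·(−8) = 1440 ≡ 10, so v_3 = 10^{−1} = 4 (mod 13).
  i = 4 (α = 3): (3−10)(3−11)(3−1)(3−9) = (−7)·(−8)·2·(−6) = −672 ≡ 4, so v_4 = 4^{−1} = 10 (mod 13).
  i = 5 (α = 9): (9−10)(9−11)(9−1)(9−3) = (−1)·(−2)·8·6 = 96 ≡ 5, so v_5 = 5^{−1} = 8 (mod 13).
  v = [7, 10, 4, 10, 8].
Step 2: syndromes of r = [7, 11, 2, 5, 3] (all sums mod 13).
  S_0 = Σ v_i r_i = 7·7 + 10·11 + 4·2 + 10·5 + 8·3 = 241 ≡ 7.
  S_1 = Σ v_i α_i r_i = 7·10·7 + 10·11·11 + 4·1·2 + 10·3·5 + 8·9·3 = 2074 ≡ 7.
  α_i^2 mod 13 = [9, 4, 1, 9, 3].
  S_2 = Σ v_i α_i^2 r_i = 7·9·7 + 10·4·11 + 4·1·2 + 10·9·5 + 8·3·3 = 1411 ≡ 7.
  S = (7, 7, 7) ≠ 0, so r is not a codeword (an error is present).
Step 3: locate the error. For a single error e at position i, S_ℓ = v_i·e·α_i^ℓ, so α_err = S_1/S_0.
  S_0^{−1} = 7^{−1} = 2 (mod 13), so α_err = 7·2 = 14 ≡ 1 = α_3. Error position i = 3.
  Consistency check: S_2/S_1 = 7·2 = 14 ≡ 1 = α_err ✓ (single-error assumption holds).
Step 4: error magnitude e = S_0/v_3 = S_0·∏_{j≠3}(α_3 − α_j) = 7·10 = 70 ≡ 5 (mod 13).
Step 5: correct position 3: c_3 = r_3 − e = 2 − 5 ≡ 10 (mod 13). Hence c = [7, 11, 10, 5, 3].
  Check: interpolating c through the α_i gives m(x) = 6 + 4·x (degree < 2) with m(α_i) = c_i for every i, so c is indeed a codeword.


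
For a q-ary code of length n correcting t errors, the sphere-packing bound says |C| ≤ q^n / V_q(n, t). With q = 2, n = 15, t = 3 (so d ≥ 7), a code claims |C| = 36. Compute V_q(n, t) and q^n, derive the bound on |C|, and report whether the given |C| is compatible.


V_q(n, t) = 576, q^n = 32768, Hamming bound = 56, |C| = 36 ≤ bound (satisfied).

Step 1: Compute V_q(n, t) = Σ_{j=0}^3 C(n, j) (q−1)^j.
  j = 0: C(15,0)·(1)^0 = 1·1 = 1.
  j = 1: C(15,1)·(1)^1 = 15·1 = 15.
  j = 2: C(15,2)·(1)^2 = 105·1 = 105.
  j = 3: C(15,3)·(1)^3 = 455·1 = 455.
  V_q(n, t) = 1 + 15 + 105 + 455 = 576.
Step 2: q^n = 2^15 = 32768.
Step 3: Hamming bound ⌊q^n / V_q(n,t)⌋ = ⌊32768/576⌋ = 56.
Step 4: Compare |C| = 36 to 56: satisfied.
The claimed |C| lies below the Hamming bound.


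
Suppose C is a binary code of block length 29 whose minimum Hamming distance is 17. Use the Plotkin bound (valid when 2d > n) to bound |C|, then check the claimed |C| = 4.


Plotkin bound M ≤ 6; given |C| = 4 ≤ bound (satisfied).

Check applicability: 2d = 34, n = 29.
2d − n = 5 > 0, so Plotkin applies.
Compute d/(2d−n) = 17/5 ≈ 3.4000.
⌊d/(2d−n)⌋ = 3.
Plotkin bound: M ≤ 2·3 = 6.
Given |C| = 4, check: satisfied.
This |C| is below the Plotkin bound.


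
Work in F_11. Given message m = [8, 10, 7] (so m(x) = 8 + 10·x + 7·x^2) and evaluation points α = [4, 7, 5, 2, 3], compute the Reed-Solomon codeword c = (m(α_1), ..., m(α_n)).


c = [6, 3, 2, 1, 2]

Message polynomial: m(x) = 8 + 10·x + 7·x^2 (mod 11).
For each evaluation point α_i, compute m(α_i) mod 11:
  α_1 = 4: Horner steps 7 → 5 → 6, so m(4) = 6.
  α_2 = 7: Horner steps 7 → 4 → 3, so m(7) = 3.
  α_3 = 5: Horner steps 7 → 1 → 2, so m(5) = 2.
  α_4 = 2: Horner steps 7 → 2 → 1, so m(2) = 1.
  α_5 = 3: Horner steps 7 → 9 → 2, so m(3) = 2.
Codeword c = [6, 3, 2, 1, 2] ∈ F_11^5.


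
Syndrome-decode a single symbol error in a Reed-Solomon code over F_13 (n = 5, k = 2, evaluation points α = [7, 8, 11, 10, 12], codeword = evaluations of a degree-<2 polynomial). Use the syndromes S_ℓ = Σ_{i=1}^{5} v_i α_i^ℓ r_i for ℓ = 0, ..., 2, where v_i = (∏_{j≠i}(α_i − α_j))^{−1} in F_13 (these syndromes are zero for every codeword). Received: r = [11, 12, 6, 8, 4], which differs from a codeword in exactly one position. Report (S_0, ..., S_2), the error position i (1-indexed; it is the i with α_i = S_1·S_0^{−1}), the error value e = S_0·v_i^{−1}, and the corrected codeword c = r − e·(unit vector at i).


S = (11, 12, 6), error at position 1, error magnitude e = 10, c = [1, 12, 6, 8, 4].

Step 1: column multipliers v_i = (∏_{j≠i}(α_i − α_j))^{−1} mod 13.
  i = 1 (α = 7): (7−8)(7−11)(7−10)(7−12) = (−1)·(−4)·(−3)·(−5) = 60 ≡ 8, so v_1 = 8^{−1} = 5 (mod 13).
  i = 2 (α = 8): (8−7)(8−11)(8−10)(8−12) = 1·(−3)·(−2)·(−4) = −24 ≡ 2, so v_2 = 2^{−1} = 7 (mod 13).
  i = 3 (α = 11): (11−7)(11−8)(11−10)(11−12) = 4·3·1·(−1) = −12 ≡ 1, so v_3 = 1^{−1} = 1 (mod 13).
  i = 4 (α = 10): (10−7)(10−8)(10−11)(10−12) = 3·2·(−1)·(−2) = 12 ≡ 12, so v_4 = 12^{−1} = 12 (mod 13).
  i = 5 (α = 12): (12−7)(12−8)(12−11)(12−10) = 5·4·1·2 = 40 ≡ 1, so v_5 = 1^{−1} = 1 (mod 13).
  v = [5, 7, 1, 12, 1].
Step 2: syndromes of r = [11, 12, 6, 8, 4] (all sums mod 13).
  S_0 = Σ v_i r_i = 5·11 + 7·12 + 1·6 + 12·8 + 1·4 = 245 ≡ 11.
  S_1 = Σ v_i α_i r_i = 5·7·11 + 7·8·12 + 1·11·6 + 12·10·8 + 1·12·4 = 2131 ≡ 12.
  α_i^2 mod 13 = [10, 12, 4, 9, 1].
  S_2 = Σ v_i α_i^2 r_i = 5·10·11 + 7·12·12 + 1·4·6 + 12·9·8 + 1·1·4 = 2450 ≡ 6.
  S = (11, 12, 6) ≠ 0, so r is not a codeword (an error is present).
Step 3: locate the error. For a single error e at position i, S_ℓ = v_i·e·α_i^ℓ, so α_err = S_1/S_0.
  S_0^{−1} = 11^{−1} = 6 (mod 13), so α_err = 12·6 = 72 ≡ 7 = α_1. Error position i = 1.
  Consistency check: S_2/S_1 = 6·12 = 72 ≡ 7 = α_err ✓ (single-error assumption holds).
Step 4: error magnitude e = S_0/v_1 = S_0·∏_{j≠1}(α_1 − α_j) = 11·8 = 88 ≡ 10 (mod 13).
Step 5: correct position 1: c_1 = r_1 − e = 11 − 10 ≡ 1 (mod 13). Hence c = [1, 12, 6, 8, 4].
  Check: interpolating c through the α_i gives m(x) = 2 + 11·x (degree < 2) with m(α_i) = c_i for every i, so c is indeed a codeword.


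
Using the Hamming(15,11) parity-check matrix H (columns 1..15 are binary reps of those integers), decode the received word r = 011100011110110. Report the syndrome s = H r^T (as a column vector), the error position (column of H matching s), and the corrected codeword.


s = (0, 1, 1, 0)^T, error position = 6, corrected codeword c = 011101011110110

Compute s = H r^T mod 2 one row at a time:
  s_1 = 1 + 1 + 1 + 1 + 0 + 1 + 1 + 0 = 6 ≡ 0 (mod 2).
  s_2 = 1 + 0 + 0 + 0 + 0 + 1 + 1 + 0 = 3 ≡ 1 (mod 2).
  s_3 = 1 + 1 + 0 + 0 + 1 + 1 + 1 + 0 = 5 ≡ 1 (mod 2).
  s_4 = 0 + 1 + 0 + 0 + 1 + 1 + 1 + 0 = 4 ≡ 0 (mod 2).
s = (0, 1, 1, 0)^T — this equals column 6 of H (binary 0110), so error is at position 6.
Correct: flip bit 6 of r = 011100011110110 to get c = 011101011110110.


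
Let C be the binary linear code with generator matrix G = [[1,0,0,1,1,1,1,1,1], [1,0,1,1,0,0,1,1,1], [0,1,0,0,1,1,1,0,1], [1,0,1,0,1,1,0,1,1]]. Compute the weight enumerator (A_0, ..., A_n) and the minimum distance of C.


Weight distribution: A_0 = 1, A_3 = 4, A_4 = 3, A_5 = 2, A_6 = 4, A_7 = 2. Minimum distance d = 3.

Enumerate all 2^4 = 16 messages m ∈ F_2^4.
For each, compute codeword c = mG in F_2^9, then tally its weight.
  m = 0000 → c = 000000000, weight = 0.
  m = 1000 → c = 100111111, weight = 7.
  m = 0100 → c = 101100111, weight = 6.
  m = 1100 → c = 001011000, weight = 3.
  m = 0010 → c = 010011101, weight = 5.
  m = 1010 → c = 110100010, weight = 4.
  m = 0110 → c = 111111010, weight = 7.
  m = 1110 → c = 011000101, weight = 4.
  m = 0001 → c = 101011011, weight = 6.
  m = 1001 → c = 001100100, weight = 3.
  m = 0101 → c = 000111100, weight = 4.
  m = 1101 → c = 100000011, weight = 3.
  m = 0011 → c = 111000110, weight = 5.
  m = 1011 → c = 011111001, weight = 6.
  m = 0111 → c = 010100001, weight = 3.
  m = 1111 → c = 110011110, weight = 6.
Tally weights:
  weight 0: 1 codewords.
  weight 3: 4 codewords.
  weight 4: 3 codewords.
  weight 5: 2 codewords.
  weight 6: 4 codewords.
  weight 7: 2 codewords.
Minimum distance d = smallest w > 0 with A_w > 0 = 3.
Sanity: Σ A_w = 16 = 2^4 = 16 ✓.


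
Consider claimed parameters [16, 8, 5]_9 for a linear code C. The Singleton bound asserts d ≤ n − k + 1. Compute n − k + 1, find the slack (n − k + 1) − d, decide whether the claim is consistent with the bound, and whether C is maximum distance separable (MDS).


Singleton RHS = n − k + 1 = 9, slack = 4, bound satisfied, not MDS.

Singleton bound: d ≤ n − k + 1.
Here n = 16, k = 8, so n − k + 1 = 9.
Given d = 5, check d ≤ 9: YES.
Slack = (n − k + 1) − d = 4.
The code is NOT MDS (slack = 4 > 0).
Description: the claimed parameters are [16, 8, 5]_9; such a code would be non-MDS.


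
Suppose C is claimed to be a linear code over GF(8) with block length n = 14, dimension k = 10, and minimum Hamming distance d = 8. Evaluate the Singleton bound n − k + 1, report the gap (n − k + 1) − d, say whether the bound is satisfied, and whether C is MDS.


Singleton RHS = n − k + 1 = 5, slack = -3, bound violated (no such code; not MDS).

Singleton bound: d ≤ n − k + 1.
Here n = 14, k = 10, so n − k + 1 = 5.
Given d = 8, check d ≤ 5: NO.
Slack = (n − k + 1) − d = -3.
The slack is negative: d = 8 exceeds n − k + 1 = 5 by 3, so the Singleton bound is violated and no linear [14, 10, 8]_8 code can exist. In particular it is not MDS (MDS requires d = n − k + 1 exactly).
Description: the claimed parameters are [14, 10, 8]_8; such a code would be impossible (violates the Singleton bound).


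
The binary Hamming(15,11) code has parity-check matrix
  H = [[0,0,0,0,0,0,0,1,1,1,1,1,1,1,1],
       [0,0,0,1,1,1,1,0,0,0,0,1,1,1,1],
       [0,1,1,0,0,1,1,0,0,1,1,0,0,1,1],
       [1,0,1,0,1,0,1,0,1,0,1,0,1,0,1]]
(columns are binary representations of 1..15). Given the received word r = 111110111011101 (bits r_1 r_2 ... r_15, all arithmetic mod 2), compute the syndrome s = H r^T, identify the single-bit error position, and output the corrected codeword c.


s = (0, 0, 1, 0)^T, error position = 2, corrected codeword c = 101110111011101

Compute s = H r^T mod 2 one row at a time:
  s_1 = 1 + 1 + 0 + 1 + 1 + 1 + 0 + 1 = 6 ≡ 0 (mod 2).
  s_2 = 1 + 1 + 0 + 1 + 1 + 1 + 0 + 1 = 6 ≡ 0 (mod 2).
  s_3 = 1 + 1 + 0 + 1 + 0 + 1 + 0 + 1 = 5 ≡ 1 (mod 2).
  s_4 = 1 + 1 + 1 + 1 + 1 + 1 + 1 + 1 = 8 ≡ 0 (mod 2).
s = (0, 0, 1, 0)^T — this equals column 2 of H (binary 0010), so error is at position 2.
Correct: flip bit 2 of r = 111110111011101 to get c = 101110111011101.


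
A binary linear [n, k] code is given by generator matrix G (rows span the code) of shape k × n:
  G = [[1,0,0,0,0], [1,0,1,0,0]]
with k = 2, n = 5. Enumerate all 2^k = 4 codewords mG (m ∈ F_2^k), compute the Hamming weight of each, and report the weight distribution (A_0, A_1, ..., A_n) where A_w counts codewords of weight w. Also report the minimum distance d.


Weight distribution: A_0 = 1, A_1 = 2, A_2 = 1. Minimum distance d = 1.

Enumerate all 2^2 = 4 messages m ∈ F_2^2.
For each, compute codeword c = mG in F_2^5, then tally its weight.
  m = 00 → c = 00000, weight = 0.
  m = 10 → c = 10000, weight = 1.
  m = 01 → c = 10100, weight = 2.
  m = 11 → c = 00100, weight = 1.
Tally weights:
  weight 0: 1 codewords.
  weight 1: 2 codewords.
  weight 2: 1 codewords.
Minimum distance d = smallest w > 0 with A_w > 0 = 1.
Sanity: Σ A_w = 4 = 2^2 = 4 ✓.


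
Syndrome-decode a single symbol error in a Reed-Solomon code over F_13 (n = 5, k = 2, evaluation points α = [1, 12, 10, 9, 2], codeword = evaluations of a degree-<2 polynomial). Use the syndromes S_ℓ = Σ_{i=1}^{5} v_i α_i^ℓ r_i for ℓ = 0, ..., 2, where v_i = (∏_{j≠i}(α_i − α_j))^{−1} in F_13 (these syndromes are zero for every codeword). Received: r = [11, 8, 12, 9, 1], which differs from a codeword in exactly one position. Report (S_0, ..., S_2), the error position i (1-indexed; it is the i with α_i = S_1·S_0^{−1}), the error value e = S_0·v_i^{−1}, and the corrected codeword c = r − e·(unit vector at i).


S = (12, 1, 12), error at position 2, error magnitude e = 3, c = [11, 5, 12, 9, 1].

Step 1: column multipliers v_i = (∏_{j≠i}(α_i − α_j))^{−1} mod 13.
  i = 1 (α = 1): (1−12)(1−10)(1−9)(1−2) = (−11)·(−9)·(−8)·(−1) = 792 ≡ 12, so v_1 = 12^{−1} = 12 (mod 13).
  i = 2 (α = 12): (12−1)(12−10)(12−9)(12−2) = 11·2·3·10 = 660 ≡ 10, so v_2 = 10^{−1} = 4 (mod 13).
  i = 3 (α = 10): (10−1)(10−12)(10−9)(10−2) = 9·(−2)·1·8 = −144 ≡ 12, so v_3 = 12^{−1} = 12 (mod 13).
  i = 4 (α = 9): (9−1)(9−12)(9−10)(9−2) = 8·(−3)·(−1)·7 = 168 ≡ 12, so v_4 = 12^{−1} = 12 (mod 13).
  i = 5 (α = 2): (2−1)(2−12)(2−10)(2−9) = 1·(−10)·(−8)·(−7) = −560 ≡ 12, so v_5 = 12^{−1} = 12 (mod 13).
  v = [12, 4, 12, 12, 12].
Step 2: syndromes of r = [11, 8, 12, 9, 1] (all sums mod 13).
  S_0 = Σ v_i r_i = 12·11 + 4·8 + 12·12 + 12·9 + 12·1 = 428 ≡ 12.
  S_1 = Σ v_i α_i r_i = 12·1·11 + 4·12·8 + 12·10·12 + 12·9·9 + 12·2·1 = 2952 ≡ 1.
  α_i^2 mod 13 = [1, 1, 9, 3, 4].
  S_2 = Σ v_i α_i^2 r_i = 12·1·11 + 4·1·8 + 12·9·12 + 12·3·9 + 12·4·1 = 1832 ≡ 12.
  S = (12, 1, 12) ≠ 0, so r is not a codeword (an error is present).
Step 3: locate the error. For a single error e at position i, S_ℓ = v_i·e·α_i^ℓ, so α_err = S_1/S_0.
  S_0^{−1} = 12^{−1} = 12 (mod 13), so α_err = 1·12 = 12 ≡ 12 = α_2. Error position i = 2.
  Consistency check: S_2/S_1 = 12·1 = 12 ≡ 12 = α_err ✓ (single-error assumption holds).
Step 4: error magnitude e = S_0/v_2 = S_0·∏_{j≠2}(α_2 − α_j) = 12·10 = 120 ≡ 3 (mod 13).
Step 5: correct position 2: c_2 = r_2 − e = 8 − 3 ≡ 5 (mod 13). Hence c = [11, 5, 12, 9, 1].
  Check: interpolating c through the α_i gives m(x) = 8 + 3·x (degree < 2) with m(α_i) = c_i for every i, so c is indeed a codeword.


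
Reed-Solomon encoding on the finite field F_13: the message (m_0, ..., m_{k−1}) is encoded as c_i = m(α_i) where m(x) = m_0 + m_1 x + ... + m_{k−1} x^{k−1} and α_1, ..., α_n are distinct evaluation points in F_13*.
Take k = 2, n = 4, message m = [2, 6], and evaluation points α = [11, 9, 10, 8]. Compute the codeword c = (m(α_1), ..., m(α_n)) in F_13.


c = [3, 4, 10, 11]

Message polynomial: m(x) = 2 + 6·x (mod 13).
For each evaluation point α_i, compute m(α_i) mod 13:
  α_1 = 11: Horner steps 6 → 3, so m(11) = 3.
  α_2 = 9: Horner steps 6 → 4, so m(9) = 4.
  α_3 = 10: Horner steps 6 → 10, so m(10) = 10.
  α_4 = 8: Horner steps 6 → 11, so m(8) = 11.
Codeword c = [3, 4, 10, 11] ∈ F_13^4.


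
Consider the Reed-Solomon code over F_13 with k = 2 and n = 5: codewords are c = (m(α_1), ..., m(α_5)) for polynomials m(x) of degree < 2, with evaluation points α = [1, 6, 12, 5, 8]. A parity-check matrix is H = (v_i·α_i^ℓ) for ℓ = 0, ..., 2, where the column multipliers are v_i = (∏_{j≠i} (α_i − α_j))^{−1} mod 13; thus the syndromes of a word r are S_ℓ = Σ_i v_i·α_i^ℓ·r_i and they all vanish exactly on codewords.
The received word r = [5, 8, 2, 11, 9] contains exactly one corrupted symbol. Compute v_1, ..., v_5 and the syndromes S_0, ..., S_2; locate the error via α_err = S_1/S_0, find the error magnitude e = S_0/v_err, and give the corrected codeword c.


S = (10, 8, 9), error at position 2, error magnitude e = 2, c = [5, 6, 2, 11, 9].

Step 1: column multipliers v_i = (∏_{j≠i}(α_i − α_j))^{−1} mod 13.
  i = 1 (α = 1): (1−6)(1−12)(1−5)(1−8) = (−5)·(−11)·(−4)·(−7) = 1540 ≡ 6, so v_1 = 6^{−1} = 11 (mod 13).
  i = 2 (α = 6): (6−1)(6−12)(6−5)(6−8) = 5·(−6)·1·(−2) = 60 ≡ 8, so v_2 = 8^{−1} = 5 (mod 13).
  i = 3 (α = 12): (12−1)(12−6)(12−5)(12−8) = 11·6·7·4 = 1848 ≡ 2, so v_3 = 2^{−1} = 7 (mod 13).
  i = 4 (α = 5): (5−1)(5−6)(5−12)(5−8) = 4·(−1)·(−7)·(−3) = −84 ≡ 7, so v_4 = 7^{−1} = 2 (mod 13).
  i = 5 (α = 8): (8−1)(8−6)(8−12)(8−5) = 7·2·(−4)·3 = −168 ≡ 1, so v_5 = 1^{−1} = 1 (mod 13).
  v = [11, 5, 7, 2, 1].
Step 2: syndromes of r = [5, 8, 2, 11, 9] (all sums mod 13).
  S_0 = Σ v_i r_i = 11·5 + 5·8 + 7·2 + 2·11 + 1·9 = 140 ≡ 10.
  S_1 = Σ v_i α_i r_i = 11·1·5 + 5·6·8 + 7·12·2 + 2·5·11 + 1·8·9 = 645 ≡ 8.
  α_i^2 mod 13 = [1, 10, 1, 12, 12].
  S_2 = Σ v_i α_i^2 r_i = 11·1·5 + 5·10·8 + 7·1·2 + 2·12·11 + 1·12·9 = 841 ≡ 9.
  S = (10, 8, 9) ≠ 0, so r is not a codeword (an error is present).
Step 3: locate the error. For a single error e at position i, S_ℓ = v_i·e·α_i^ℓ, so α_err = S_1/S_0.
  S_0^{−1} = 10^{−1} = 4 (mod 13), so α_err = 8·4 = 32 ≡ 6 = α_2. Error position i = 2.
  Consistency check: S_2/S_1 = 9·5 = 45 ≡ 6 = α_err ✓ (single-error assumption holds).
Step 4: error magnitude e = S_0/v_2 = S_0·∏_{j≠2}(α_2 − α_j) = 10·8 = 80 ≡ 2 (mod 13).
Step 5: correct position 2: c_2 = r_2 − e = 8 − 2 ≡ 6 (mod 13). Hence c = [5, 6, 2, 11, 9].
  Check: interpolating c through the α_i gives m(x) = 10 + 8·x (degree < 2) with m(α_i) = c_i for every i, so c is indeed a codeword.


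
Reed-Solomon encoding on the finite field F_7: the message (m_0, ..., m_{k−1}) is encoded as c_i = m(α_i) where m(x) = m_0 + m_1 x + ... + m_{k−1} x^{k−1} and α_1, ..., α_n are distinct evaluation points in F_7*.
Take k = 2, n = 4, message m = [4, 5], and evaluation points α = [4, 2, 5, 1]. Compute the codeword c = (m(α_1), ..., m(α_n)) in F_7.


c = [3, 0, 1, 2]

Message polynomial: m(x) = 4 + 5·x (mod 7).
For each evaluation point α_i, compute m(α_i) mod 7:
  α_1 = 4: Horner steps 5 → 3, so m(4) = 3.
  α_2 = 2: Horner steps 5 → 0, so m(2) = 0.
  α_3 = 5: Horner steps 5 → 1, so m(5) = 1.
  α_4 = 1: Horner steps 5 → 2, so m(1) = 2.
Codeword c = [3, 0, 1, 2] ∈ F_7^4.


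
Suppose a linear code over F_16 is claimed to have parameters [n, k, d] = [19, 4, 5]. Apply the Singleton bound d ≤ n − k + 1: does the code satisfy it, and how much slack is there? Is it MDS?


Singleton RHS = n − k + 1 = 16, slack = 11, bound satisfied, not MDS.

Singleton bound: d ≤ n − k + 1.
Here n = 19, k = 4, so n − k + 1 = 16.
Given d = 5, check d ≤ 16: YES.
Slack = (n − k + 1) − d = 11.
The code is NOT MDS (slack = 11 > 0).
Description: the claimed parameters are [19, 4, 5]_16; such a code would be non-MDS.


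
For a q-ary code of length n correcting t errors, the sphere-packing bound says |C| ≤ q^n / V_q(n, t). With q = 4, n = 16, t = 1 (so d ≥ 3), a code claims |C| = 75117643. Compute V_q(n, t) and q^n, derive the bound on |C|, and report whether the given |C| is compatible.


V_q(n, t) = 49, q^n = 4294967296, Hamming bound = 87652393, |C| = 75117643 ≤ bound (satisfied).

Step 1: Compute V_q(n, t) = Σ_{j=0}^1 C(n, j) (q−1)^j.
  j = 0: C(16,0)·(3)^0 = 1·1 = 1.
  j = 1: C(16,1)·(3)^1 = 16·3 = 48.
  V_q(n, t) = 1 + 48 = 49.
Step 2: q^n = 4^16 = 4294967296.
Step 3: Hamming bound ⌊q^n / V_q(n,t)⌋ = ⌊4294967296/49⌋ = 87652393.
Step 4: Compare |C| = 75117643 to 87652393: satisfied.
The claimed |C| lies below the Hamming bound.


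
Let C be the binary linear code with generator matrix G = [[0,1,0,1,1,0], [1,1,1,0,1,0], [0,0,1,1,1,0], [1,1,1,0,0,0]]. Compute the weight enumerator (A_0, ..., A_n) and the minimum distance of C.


Weight distribution: A_0 = 1, A_1 = 2, A_2 = 4, A_3 = 6, A_4 = 3. Minimum distance d = 1.

Enumerate all 2^4 = 16 messages m ∈ F_2^4.
For each, compute codeword c = mG in F_2^6, then tally its weight.
  m = 0000 → c = 000000, weight = 0.
  m = 1000 → c = 010110, weight = 3.
  m = 0100 → c = 111010, weight = 4.
  m = 1100 → c = 101100, weight = 3.
  m = 0010 → c = 001110, weight = 3.
  m = 1010 → c = 011000, weight = 2.
  m = 0110 → c = 110100, weight = 3.
  m = 1110 → c = 100010, weight = 2.
  m = 0001 → c = 111000, weight = 3.
  m = 1001 → c = 101110, weight = 4.
  m = 0101 → c = 000010, weight = 1.
  m = 1101 → c = 010100, weight = 2.
  m = 0011 → c = 110110, weight = 4.
  m = 1011 → c = 100000, weight = 1.
  m = 0111 → c = 001100, weight = 2.
  m = 1111 → c = 011010, weight = 3.
Tally weights:
  weight 0: 1 codewords.
  weight 1: 2 codewords.
  weight 2: 4 codewords.
  weight 3: 6 codewords.
  weight 4: 3 codewords.
Minimum distance d = smallest w > 0 with A_w > 0 = 1.
Sanity: Σ A_w = 16 = 2^4 = 16 ✓.


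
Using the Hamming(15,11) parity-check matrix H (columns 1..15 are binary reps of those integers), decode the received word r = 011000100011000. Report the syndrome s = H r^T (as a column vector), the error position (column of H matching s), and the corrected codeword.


s = (0, 0, 0, 1)^T, error position = 1, corrected codeword c = 111000100011000

Compute s = H r^T mod 2 one row at a time:
  s_1 = 0 + 0 + 0 + 1 + 1 + 0 + 0 + 0 = 2 ≡ 0 (mod 2).
  s_2 = 0 + 0 + 0 + 1 + 1 + 0 + 0 + 0 = 2 ≡ 0 (mod 2).
  s_3 = 1 + 1 + 0 + 1 + 0 + 1 + 0 + 0 = 4 ≡ 0 (mod 2).
  s_4 = 0 + 1 + 0 + 1 + 0 + 1 + 0 + 0 = 3 ≡ 1 (mod 2).
s = (0, 0, 0, 1)^T — this equals column 1 of H (binary 0001), so error is at position 1.
Correct: flip bit 1 of r = 011000100011000 to get c = 111000100011000.


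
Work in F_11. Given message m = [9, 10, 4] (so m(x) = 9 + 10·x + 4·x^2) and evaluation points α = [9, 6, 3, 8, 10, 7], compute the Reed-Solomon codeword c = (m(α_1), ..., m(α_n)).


c = [5, 4, 9, 4, 3, 0]

Message polynomial: m(x) = 9 + 10·x + 4·x^2 (mod 11).
For each evaluation point α_i, compute m(α_i) mod 11:
  α_1 = 9: Horner steps 4 → 2 → 5, so m(9) = 5.
  α_2 = 6: Horner steps 4 → 1 → 4, so m(6) = 4.
  α_3 = 3: Horner steps 4 → 0 → 9, so m(3) = 9.
  α_4 = 8: Horner steps 4 → 9 → 4, so m(8) = 4.
  α_5 = 10: Horner steps 4 → 6 → 3, so m(10) = 3.
  α_6 = 7: Horner steps 4 → 5 → 0, so m(7) = 0.
Codeword c = [5, 4, 9, 4, 3, 0] ∈ F_11^6.


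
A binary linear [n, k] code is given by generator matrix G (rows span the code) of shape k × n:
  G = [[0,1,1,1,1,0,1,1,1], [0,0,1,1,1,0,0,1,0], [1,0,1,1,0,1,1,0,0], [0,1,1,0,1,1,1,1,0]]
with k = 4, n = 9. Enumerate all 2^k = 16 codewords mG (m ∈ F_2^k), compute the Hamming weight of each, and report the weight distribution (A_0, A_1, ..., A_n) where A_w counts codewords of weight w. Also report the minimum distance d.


Weight distribution: A_0 = 1, A_3 = 3, A_4 = 3, A_5 = 4, A_6 = 4, A_7 = 1. Minimum distance d = 3.

Enumerate all 2^4 = 16 messages m ∈ F_2^4.
For each, compute codeword c = mG in F_2^9, then tally its weight.
  m = 0000 → c = 000000000, weight = 0.
  m = 1000 → c = 011110111, weight = 7.
  m = 0100 → c = 001110010, weight = 4.
  m = 1100 → c = 010000101, weight = 3.
  m = 0010 → c = 101101100, weight = 5.
  m = 1010 → c = 110011011, weight = 6.
  m = 0110 → c = 100011110, weight = 5.
  m = 1110 → c = 111101001, weight = 6.
  m = 0001 → c = 011011110, weight = 6.
  m = 1001 → c = 000101001, weight = 3.
  m = 0101 → c = 010101100, weight = 4.
  m = 1101 → c = 001011011, weight = 5.
  m = 0011 → c = 110110010, weight = 5.
  m = 1011 → c = 101000101, weight = 4.
  m = 0111 → c = 111000000, weight = 3.
  m = 1111 → c = 100110111, weight = 6.
Tally weights:
  weight 0: 1 codewords.
  weight 3: 3 codewords.
  weight 4: 3 codewords.
  weight 5: 4 codewords.
  weight 6: 4 codewords.
  weight 7: 1 codewords.
Minimum distance d = smallest w > 0 with A_w > 0 = 3.
Sanity: Σ A_w = 16 = 2^4 = 16 ✓.


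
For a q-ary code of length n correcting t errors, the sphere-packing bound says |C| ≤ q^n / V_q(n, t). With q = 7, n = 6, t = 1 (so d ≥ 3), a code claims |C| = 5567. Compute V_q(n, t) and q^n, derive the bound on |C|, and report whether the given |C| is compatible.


V_q(n, t) = 37, q^n = 117649, Hamming bound = 3179, |C| = 5567 > bound (violated).

Step 1: Compute V_q(n, t) = Σ_{j=0}^1 C(n, j) (q−1)^j.
  j = 0: C(6,0)·(6)^0 = 1·1 = 1.
  j = 1: C(6,1)·(6)^1 = 6·6 = 36.
  V_q(n, t) = 1 + 36 = 37.
Step 2: q^n = 7^6 = 117649.
Step 3: Hamming bound ⌊q^n / V_q(n,t)⌋ = ⌊117649/37⌋ = 3179.
Step 4: Compare |C| = 5567 to 3179: violated.
The claimed |C| lies above the Hamming bound, so no 7-ary code of length 6 with d ≥ 3 can have 5567 codewords.
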